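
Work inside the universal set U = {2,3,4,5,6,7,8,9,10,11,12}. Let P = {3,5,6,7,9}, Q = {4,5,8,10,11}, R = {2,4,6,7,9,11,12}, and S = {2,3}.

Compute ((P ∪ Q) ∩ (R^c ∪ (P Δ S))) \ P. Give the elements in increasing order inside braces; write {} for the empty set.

P ∪ Q = {3,4,5,6,7,8,9,10,11}
R^c = {3,5,8,10}
P Δ S = {2,5,6,7,9}
R^c ∪ (P Δ S) = {2,3,5,6,7,8,9,10}
(P ∪ Q) ∩ (R^c ∪ (P Δ S)) = {3,5,6,7,8,9,10}
((P ∪ Q) ∩ (R^c ∪ (P Δ S))) \ P = {8,10}

{8,10}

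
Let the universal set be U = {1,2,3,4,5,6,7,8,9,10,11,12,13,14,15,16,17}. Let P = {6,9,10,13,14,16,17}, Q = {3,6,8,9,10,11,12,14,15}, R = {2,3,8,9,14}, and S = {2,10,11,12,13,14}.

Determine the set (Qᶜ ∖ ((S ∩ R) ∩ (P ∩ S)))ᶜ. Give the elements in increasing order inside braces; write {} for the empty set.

Qᶜ = {1,2,4,5,7,13,16,17}
S ∩ R = {2,14}
P ∩ S = {10,13,14}
(S ∩ R) ∩ (P ∩ S) = {14}
Qᶜ ∖ ((S ∩ R) ∩ (P ∩ S)) = {1,2,4,5,7,13,16,17}
(Qᶜ ∖ ((S ∩ R) ∩ (P ∩ S)))ᶜ = {3,6,8,9,10,11,12,14,15}

{3,6,8,9,10,11,12,14,15}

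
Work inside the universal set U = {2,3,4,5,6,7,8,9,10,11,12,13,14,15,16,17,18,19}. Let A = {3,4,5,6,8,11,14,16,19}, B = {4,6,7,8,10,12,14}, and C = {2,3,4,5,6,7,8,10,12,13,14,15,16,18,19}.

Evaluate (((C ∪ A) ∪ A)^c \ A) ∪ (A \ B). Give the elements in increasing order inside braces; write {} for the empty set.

{3,5,9,11,16,17,19}

C ∪ A = {2,3,4,5,6,7,8,10,11,12,13,14,15,16,18,19}
(C ∪ A) ∪ A = {2,3,4,5,6,7,8,10,11,12,13,14,15,16,18,19}
((C ∪ A) ∪ A)^c = {9,17}
((C ∪ A) ∪ A)^c \ A = {9,17}
A \ B = {3,5,11,16,19}
(((C ∪ A) ∪ A)^c \ A) ∪ (A \ B) = {3,5,9,11,16,17,19}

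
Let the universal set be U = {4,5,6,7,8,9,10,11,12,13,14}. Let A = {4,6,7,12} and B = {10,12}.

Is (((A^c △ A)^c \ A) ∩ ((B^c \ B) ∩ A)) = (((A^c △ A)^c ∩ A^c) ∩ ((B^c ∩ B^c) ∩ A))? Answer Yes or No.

Yes

A^c = {5,8,9,10,11,13,14}
A^c △ A = {4,5,6,7,8,9,10,11,12,13,14}
(A^c △ A)^c = {}
(A^c △ A)^c \ A = {}
B^c = {4,5,6,7,8,9,11,13,14}
B^c \ B = {4,5,6,7,8,9,11,13,14}
(B^c \ B) ∩ A = {4,6,7}
((A^c △ A)^c \ A) ∩ ((B^c \ B) ∩ A) = {}
(A^c △ A)^c ∩ A^c = {}
B^c ∩ B^c = {4,5,6,7,8,9,11,13,14}
(B^c ∩ B^c) ∩ A = {4,6,7}
((A^c △ A)^c ∩ A^c) ∩ ((B^c ∩ B^c) ∩ A) = {}
Both equal {}, so ((A^c △ A)^c \ A) ∩ ((B^c \ B) ∩ A) = ((A^c △ A)^c ∩ A^c) ∩ ((B^c ∩ B^c) ∩ A).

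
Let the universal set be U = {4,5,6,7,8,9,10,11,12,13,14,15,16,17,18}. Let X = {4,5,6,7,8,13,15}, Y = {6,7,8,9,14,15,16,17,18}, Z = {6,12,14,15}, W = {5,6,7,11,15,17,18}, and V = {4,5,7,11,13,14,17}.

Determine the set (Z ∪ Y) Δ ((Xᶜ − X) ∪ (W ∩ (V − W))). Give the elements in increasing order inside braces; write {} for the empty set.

{6,7,8,10,11,15}

Z ∪ Y = {6,7,8,9,12,14,15,16,17,18}
Xᶜ = {9,10,11,12,14,16,17,18}
Xᶜ − X = {9,10,11,12,14,16,17,18}
V − W = {4,13,14}
W ∩ (V − W) = {}
(Xᶜ − X) ∪ (W ∩ (V − W)) = {9,10,11,12,14,16,17,18}
(Z ∪ Y) Δ ((Xᶜ − X) ∪ (W ∩ (V − W))) = {6,7,8,10,11,15}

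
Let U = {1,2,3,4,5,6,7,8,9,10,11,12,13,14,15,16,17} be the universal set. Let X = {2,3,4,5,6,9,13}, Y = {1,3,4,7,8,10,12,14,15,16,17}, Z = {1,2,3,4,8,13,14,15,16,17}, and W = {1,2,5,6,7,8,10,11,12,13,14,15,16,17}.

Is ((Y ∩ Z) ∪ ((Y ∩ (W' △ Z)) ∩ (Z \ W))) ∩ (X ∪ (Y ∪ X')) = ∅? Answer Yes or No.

Y ∩ Z = {1,3,4,8,14,15,16,17}
W' = {3,4,9}
W' △ Z = {1,2,8,9,13,14,15,16,17}
Y ∩ (W' △ Z) = {1,8,14,15,16,17}
Z \ W = {3,4}
(Y ∩ (W' △ Z)) ∩ (Z \ W) = {}
(Y ∩ Z) ∪ ((Y ∩ (W' △ Z)) ∩ (Z \ W)) = {1,3,4,8,14,15,16,17}
X' = {1,7,8,10,11,12,14,15,16,17}
Y ∪ X' = {1,3,4,7,8,10,11,12,14,15,16,17}
X ∪ (Y ∪ X') = {1,2,3,4,5,6,7,8,9,10,11,12,13,14,15,16,17}
1 lies in both, so they are not disjoint.

No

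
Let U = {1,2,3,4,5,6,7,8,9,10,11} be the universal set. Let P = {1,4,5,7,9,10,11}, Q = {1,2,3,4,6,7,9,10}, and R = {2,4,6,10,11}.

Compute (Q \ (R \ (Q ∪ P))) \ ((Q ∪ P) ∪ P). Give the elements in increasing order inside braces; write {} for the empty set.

Q ∪ P = {1,2,3,4,5,6,7,9,10,11}
R \ (Q ∪ P) = {}
Q \ (R \ (Q ∪ P)) = {1,2,3,4,6,7,9,10}
(Q ∪ P) ∪ P = {1,2,3,4,5,6,7,9,10,11}
(Q \ (R \ (Q ∪ P))) \ ((Q ∪ P) ∪ P) = {}

{}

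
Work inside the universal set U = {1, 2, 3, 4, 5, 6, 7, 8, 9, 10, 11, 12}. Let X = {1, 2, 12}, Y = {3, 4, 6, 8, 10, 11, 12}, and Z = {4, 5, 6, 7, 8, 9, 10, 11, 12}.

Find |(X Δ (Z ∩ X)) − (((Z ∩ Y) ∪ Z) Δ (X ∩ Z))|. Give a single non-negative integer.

2

Z ∩ X = {12}
X Δ (Z ∩ X) = {1, 2}
Z ∩ Y = {4, 6, 8, 10, 11, 12}
(Z ∩ Y) ∪ Z = {4, 5, 6, 7, 8, 9, 10, 11, 12}
X ∩ Z = {12}
((Z ∩ Y) ∪ Z) Δ (X ∩ Z) = {4, 5, 6, 7, 8, 9, 10, 11}
(X Δ (Z ∩ X)) − (((Z ∩ Y) ∪ Z) Δ (X ∩ Z)) = {1, 2}
|(X Δ (Z ∩ X)) − (((Z ∩ Y) ∪ Z) Δ (X ∩ Z))| = 2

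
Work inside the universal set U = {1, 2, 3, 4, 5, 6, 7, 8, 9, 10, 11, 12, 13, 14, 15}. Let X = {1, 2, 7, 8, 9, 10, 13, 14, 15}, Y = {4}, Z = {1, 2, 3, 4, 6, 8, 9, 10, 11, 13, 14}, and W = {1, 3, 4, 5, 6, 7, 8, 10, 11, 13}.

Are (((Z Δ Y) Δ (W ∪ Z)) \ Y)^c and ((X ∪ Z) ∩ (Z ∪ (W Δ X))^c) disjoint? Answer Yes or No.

Yes

Z Δ Y = {1, 2, 3, 6, 8, 9, 10, 11, 13, 14}
W ∪ Z = {1, 2, 3, 4, 5, 6, 7, 8, 9, 10, 11, 13, 14}
(Z Δ Y) Δ (W ∪ Z) = {4, 5, 7}
((Z Δ Y) Δ (W ∪ Z)) \ Y = {5, 7}
(((Z Δ Y) Δ (W ∪ Z)) \ Y)^c = {1, 2, 3, 4, 6, 8, 9, 10, 11, 12, 13, 14, 15}
X ∪ Z = {1, 2, 3, 4, 6, 7, 8, 9, 10, 11, 13, 14, 15}
W Δ X = {2, 3, 4, 5, 6, 9, 11, 14, 15}
Z ∪ (W Δ X) = {1, 2, 3, 4, 5, 6, 8, 9, 10, 11, 13, 14, 15}
(Z ∪ (W Δ X))^c = {7, 12}
(X ∪ Z) ∩ (Z ∪ (W Δ X))^c = {7}
{1, 2, 3, 4, 6, 8, 9, 10, 11, 12, 13, 14, 15} and {7} share no elements.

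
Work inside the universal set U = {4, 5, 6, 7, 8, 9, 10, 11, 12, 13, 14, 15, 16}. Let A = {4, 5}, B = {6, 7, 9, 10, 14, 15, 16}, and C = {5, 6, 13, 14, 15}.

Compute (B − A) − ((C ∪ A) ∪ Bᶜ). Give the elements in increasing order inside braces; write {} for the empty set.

B − A = {6, 7, 9, 10, 14, 15, 16}
C ∪ A = {4, 5, 6, 13, 14, 15}
Bᶜ = {4, 5, 8, 11, 12, 13}
(C ∪ A) ∪ Bᶜ = {4, 5, 6, 8, 11, 12, 13, 14, 15}
(B − A) − ((C ∪ A) ∪ Bᶜ) = {7, 9, 10, 16}

{7, 9, 10, 16}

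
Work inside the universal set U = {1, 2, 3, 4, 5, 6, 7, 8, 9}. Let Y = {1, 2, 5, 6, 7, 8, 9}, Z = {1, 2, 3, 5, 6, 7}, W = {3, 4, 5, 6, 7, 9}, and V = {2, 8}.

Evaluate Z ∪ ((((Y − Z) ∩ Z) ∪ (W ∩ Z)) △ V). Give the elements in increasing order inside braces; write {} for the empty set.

Y − Z = {8, 9}
(Y − Z) ∩ Z = {}
W ∩ Z = {3, 5, 6, 7}
((Y − Z) ∩ Z) ∪ (W ∩ Z) = {3, 5, 6, 7}
(((Y − Z) ∩ Z) ∪ (W ∩ Z)) △ V = {2, 3, 5, 6, 7, 8}
Z ∪ ((((Y − Z) ∩ Z) ∪ (W ∩ Z)) △ V) = {1, 2, 3, 5, 6, 7, 8}

{1, 2, 3, 5, 6, 7, 8}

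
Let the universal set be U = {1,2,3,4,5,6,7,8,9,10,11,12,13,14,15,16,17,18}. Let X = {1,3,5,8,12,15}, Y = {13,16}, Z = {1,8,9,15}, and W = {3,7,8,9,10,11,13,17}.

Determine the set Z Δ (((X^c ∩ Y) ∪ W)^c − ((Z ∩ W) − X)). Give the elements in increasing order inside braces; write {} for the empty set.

X^c = {2,4,6,7,9,10,11,13,14,16,17,18}
X^c ∩ Y = {13,16}
(X^c ∩ Y) ∪ W = {3,7,8,9,10,11,13,16,17}
((X^c ∩ Y) ∪ W)^c = {1,2,4,5,6,12,14,15,18}
Z ∩ W = {8,9}
(Z ∩ W) − X = {9}
((X^c ∩ Y) ∪ W)^c − ((Z ∩ W) − X) = {1,2,4,5,6,12,14,15,18}
Z Δ (((X^c ∩ Y) ∪ W)^c − ((Z ∩ W) − X)) = {2,4,5,6,8,9,12,14,18}

{2,4,5,6,8,9,12,14,18}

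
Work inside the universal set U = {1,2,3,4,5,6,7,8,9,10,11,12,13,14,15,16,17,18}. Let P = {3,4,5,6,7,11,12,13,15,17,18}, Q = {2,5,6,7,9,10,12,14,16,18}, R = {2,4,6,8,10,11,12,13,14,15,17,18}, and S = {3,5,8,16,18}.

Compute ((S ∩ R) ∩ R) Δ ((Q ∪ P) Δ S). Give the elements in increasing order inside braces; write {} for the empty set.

{2,4,6,7,9,10,11,12,13,14,15,17,18}

S ∩ R = {8,18}
(S ∩ R) ∩ R = {8,18}
Q ∪ P = {2,3,4,5,6,7,9,10,11,12,13,14,15,16,17,18}
(Q ∪ P) Δ S = {2,4,6,7,8,9,10,11,12,13,14,15,17}
((S ∩ R) ∩ R) Δ ((Q ∪ P) Δ S) = {2,4,6,7,9,10,11,12,13,14,15,17,18}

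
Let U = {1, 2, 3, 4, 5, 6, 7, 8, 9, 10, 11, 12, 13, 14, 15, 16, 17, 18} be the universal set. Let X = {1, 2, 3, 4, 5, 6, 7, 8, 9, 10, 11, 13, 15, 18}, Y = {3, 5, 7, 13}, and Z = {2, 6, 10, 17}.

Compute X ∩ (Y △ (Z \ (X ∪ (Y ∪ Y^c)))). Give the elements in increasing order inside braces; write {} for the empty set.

Y^c = {1, 2, 4, 6, 8, 9, 10, 11, 12, 14, 15, 16, 17, 18}
Y ∪ Y^c = {1, 2, 3, 4, 5, 6, 7, 8, 9, 10, 11, 12, 13, 14, 15, 16, 17, 18}
X ∪ (Y ∪ Y^c) = {1, 2, 3, 4, 5, 6, 7, 8, 9, 10, 11, 12, 13, 14, 15, 16, 17, 18}
Z \ (X ∪ (Y ∪ Y^c)) = {}
Y △ (Z \ (X ∪ (Y ∪ Y^c))) = {3, 5, 7, 13}
X ∩ (Y △ (Z \ (X ∪ (Y ∪ Y^c)))) = {3, 5, 7, 13}

{3, 5, 7, 13}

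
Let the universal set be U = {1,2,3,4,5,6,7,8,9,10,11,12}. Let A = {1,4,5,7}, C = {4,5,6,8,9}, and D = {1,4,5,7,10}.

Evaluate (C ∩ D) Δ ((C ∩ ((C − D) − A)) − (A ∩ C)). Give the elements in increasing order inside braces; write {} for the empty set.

{4,5,6,8,9}

C ∩ D = {4,5}
C − D = {6,8,9}
(C − D) − A = {6,8,9}
C ∩ ((C − D) − A) = {6,8,9}
A ∩ C = {4,5}
(C ∩ ((C − D) − A)) − (A ∩ C) = {6,8,9}
(C ∩ D) Δ ((C ∩ ((C − D) − A)) − (A ∩ C)) = {4,5,6,8,9}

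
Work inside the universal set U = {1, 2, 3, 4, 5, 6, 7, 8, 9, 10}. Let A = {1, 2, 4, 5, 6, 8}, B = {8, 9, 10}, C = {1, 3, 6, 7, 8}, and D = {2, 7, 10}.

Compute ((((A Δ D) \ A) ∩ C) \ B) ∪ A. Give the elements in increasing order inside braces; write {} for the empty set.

{1, 2, 4, 5, 6, 7, 8}

A Δ D = {1, 4, 5, 6, 7, 8, 10}
(A Δ D) \ A = {7, 10}
((A Δ D) \ A) ∩ C = {7}
(((A Δ D) \ A) ∩ C) \ B = {7}
((((A Δ D) \ A) ∩ C) \ B) ∪ A = {1, 2, 4, 5, 6, 7, 8}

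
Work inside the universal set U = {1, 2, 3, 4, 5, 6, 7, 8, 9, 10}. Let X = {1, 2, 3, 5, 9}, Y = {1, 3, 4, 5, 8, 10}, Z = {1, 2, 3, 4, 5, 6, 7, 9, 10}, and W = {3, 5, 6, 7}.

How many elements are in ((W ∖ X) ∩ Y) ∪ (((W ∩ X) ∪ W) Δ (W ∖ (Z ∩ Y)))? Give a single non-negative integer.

2

W ∖ X = {6, 7}
(W ∖ X) ∩ Y = {}
W ∩ X = {3, 5}
(W ∩ X) ∪ W = {3, 5, 6, 7}
Z ∩ Y = {1, 3, 4, 5, 10}
W ∖ (Z ∩ Y) = {6, 7}
((W ∩ X) ∪ W) Δ (W ∖ (Z ∩ Y)) = {3, 5}
((W ∖ X) ∩ Y) ∪ (((W ∩ X) ∪ W) Δ (W ∖ (Z ∩ Y))) = {3, 5}
|((W ∖ X) ∩ Y) ∪ (((W ∩ X) ∪ W) Δ (W ∖ (Z ∩ Y)))| = 2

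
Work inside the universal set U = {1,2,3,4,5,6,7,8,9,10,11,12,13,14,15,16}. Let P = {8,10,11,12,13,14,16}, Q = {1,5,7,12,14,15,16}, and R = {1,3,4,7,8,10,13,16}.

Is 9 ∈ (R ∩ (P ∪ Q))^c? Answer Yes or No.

Yes

9 ∉ P and 9 ∉ Q, so 9 ∉ P ∪ Q
9 ∉ R and 9 ∉ (P ∪ Q), so 9 ∉ R ∩ (P ∪ Q)
9 ∈ (R ∩ (P ∪ Q))^c since 9 ∉ (R ∩ (P ∪ Q))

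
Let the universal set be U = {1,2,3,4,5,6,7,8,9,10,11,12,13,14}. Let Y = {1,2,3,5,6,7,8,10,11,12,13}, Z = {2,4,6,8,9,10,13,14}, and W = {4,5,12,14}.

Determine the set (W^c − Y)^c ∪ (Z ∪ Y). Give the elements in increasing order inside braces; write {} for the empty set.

W^c = {1,2,3,6,7,8,9,10,11,13}
W^c − Y = {9}
(W^c − Y)^c = {1,2,3,4,5,6,7,8,10,11,12,13,14}
Z ∪ Y = {1,2,3,4,5,6,7,8,9,10,11,12,13,14}
(W^c − Y)^c ∪ (Z ∪ Y) = {1,2,3,4,5,6,7,8,9,10,11,12,13,14}

{1,2,3,4,5,6,7,8,9,10,11,12,13,14}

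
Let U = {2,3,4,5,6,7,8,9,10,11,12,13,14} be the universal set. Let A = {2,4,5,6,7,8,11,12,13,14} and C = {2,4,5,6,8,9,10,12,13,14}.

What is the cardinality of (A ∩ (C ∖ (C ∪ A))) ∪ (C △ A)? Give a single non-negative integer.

C ∪ A = {2,4,5,6,7,8,9,10,11,12,13,14}
C ∖ (C ∪ A) = {}
A ∩ (C ∖ (C ∪ A)) = {}
C △ A = {7,9,10,11}
(A ∩ (C ∖ (C ∪ A))) ∪ (C △ A) = {7,9,10,11}
|(A ∩ (C ∖ (C ∪ A))) ∪ (C △ A)| = 4

4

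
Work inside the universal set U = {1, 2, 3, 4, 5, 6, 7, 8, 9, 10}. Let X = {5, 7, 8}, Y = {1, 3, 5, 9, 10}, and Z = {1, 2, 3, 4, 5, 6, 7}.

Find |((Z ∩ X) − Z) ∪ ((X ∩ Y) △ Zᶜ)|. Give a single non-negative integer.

Z ∩ X = {5, 7}
(Z ∩ X) − Z = {}
X ∩ Y = {5}
Zᶜ = {8, 9, 10}
(X ∩ Y) △ Zᶜ = {5, 8, 9, 10}
((Z ∩ X) − Z) ∪ ((X ∩ Y) △ Zᶜ) = {5, 8, 9, 10}
|((Z ∩ X) − Z) ∪ ((X ∩ Y) △ Zᶜ)| = 4

4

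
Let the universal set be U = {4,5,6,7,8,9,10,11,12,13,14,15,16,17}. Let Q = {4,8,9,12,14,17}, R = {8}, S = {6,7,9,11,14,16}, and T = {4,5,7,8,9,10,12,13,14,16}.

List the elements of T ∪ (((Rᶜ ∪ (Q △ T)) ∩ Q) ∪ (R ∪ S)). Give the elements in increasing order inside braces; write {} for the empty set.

{4,5,6,7,8,9,10,11,12,13,14,16,17}

Rᶜ = {4,5,6,7,9,10,11,12,13,14,15,16,17}
Q △ T = {5,7,10,13,16,17}
Rᶜ ∪ (Q △ T) = {4,5,6,7,9,10,11,12,13,14,15,16,17}
(Rᶜ ∪ (Q △ T)) ∩ Q = {4,9,12,14,17}
R ∪ S = {6,7,8,9,11,14,16}
((Rᶜ ∪ (Q △ T)) ∩ Q) ∪ (R ∪ S) = {4,6,7,8,9,11,12,14,16,17}
T ∪ (((Rᶜ ∪ (Q △ T)) ∩ Q) ∪ (R ∪ S)) = {4,5,6,7,8,9,10,11,12,13,14,16,17}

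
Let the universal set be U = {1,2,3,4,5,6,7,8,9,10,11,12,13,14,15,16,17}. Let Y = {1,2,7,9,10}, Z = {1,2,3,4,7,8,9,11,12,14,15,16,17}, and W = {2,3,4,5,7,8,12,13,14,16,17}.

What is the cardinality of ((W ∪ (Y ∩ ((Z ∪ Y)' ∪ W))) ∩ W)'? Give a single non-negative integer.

6

Z ∪ Y = {1,2,3,4,7,8,9,10,11,12,14,15,16,17}
(Z ∪ Y)' = {5,6,13}
(Z ∪ Y)' ∪ W = {2,3,4,5,6,7,8,12,13,14,16,17}
Y ∩ ((Z ∪ Y)' ∪ W) = {2,7}
W ∪ (Y ∩ ((Z ∪ Y)' ∪ W)) = {2,3,4,5,7,8,12,13,14,16,17}
(W ∪ (Y ∩ ((Z ∪ Y)' ∪ W))) ∩ W = {2,3,4,5,7,8,12,13,14,16,17}
((W ∪ (Y ∩ ((Z ∪ Y)' ∪ W))) ∩ W)' = {1,6,9,10,11,15}
|((W ∪ (Y ∩ ((Z ∪ Y)' ∪ W))) ∩ W)'| = 6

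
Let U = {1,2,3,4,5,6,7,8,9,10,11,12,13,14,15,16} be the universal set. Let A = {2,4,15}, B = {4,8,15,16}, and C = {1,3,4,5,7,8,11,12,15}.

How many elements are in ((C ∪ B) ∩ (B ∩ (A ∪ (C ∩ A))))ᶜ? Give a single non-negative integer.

C ∪ B = {1,3,4,5,7,8,11,12,15,16}
C ∩ A = {4,15}
A ∪ (C ∩ A) = {2,4,15}
B ∩ (A ∪ (C ∩ A)) = {4,15}
(C ∪ B) ∩ (B ∩ (A ∪ (C ∩ A))) = {4,15}
((C ∪ B) ∩ (B ∩ (A ∪ (C ∩ A))))ᶜ = {1,2,3,5,6,7,8,9,10,11,12,13,14,16}
|((C ∪ B) ∩ (B ∩ (A ∪ (C ∩ A))))ᶜ| = 14

14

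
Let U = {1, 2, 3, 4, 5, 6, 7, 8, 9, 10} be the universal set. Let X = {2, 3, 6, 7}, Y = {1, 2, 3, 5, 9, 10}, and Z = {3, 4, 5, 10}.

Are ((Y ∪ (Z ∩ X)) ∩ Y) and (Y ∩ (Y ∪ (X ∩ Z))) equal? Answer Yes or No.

Yes

Z ∩ X = {3}
Y ∪ (Z ∩ X) = {1, 2, 3, 5, 9, 10}
(Y ∪ (Z ∩ X)) ∩ Y = {1, 2, 3, 5, 9, 10}
X ∩ Z = {3}
Y ∪ (X ∩ Z) = {1, 2, 3, 5, 9, 10}
Y ∩ (Y ∪ (X ∩ Z)) = {1, 2, 3, 5, 9, 10}
Both equal {1, 2, 3, 5, 9, 10}, so (Y ∪ (Z ∩ X)) ∩ Y = Y ∩ (Y ∪ (X ∩ Z)).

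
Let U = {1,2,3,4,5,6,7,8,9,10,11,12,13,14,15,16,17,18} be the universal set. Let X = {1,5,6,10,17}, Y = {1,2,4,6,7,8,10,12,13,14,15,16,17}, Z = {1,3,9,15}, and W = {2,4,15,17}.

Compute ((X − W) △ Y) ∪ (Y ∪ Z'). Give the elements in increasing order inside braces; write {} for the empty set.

{1,2,4,5,6,7,8,10,11,12,13,14,15,16,17,18}

X − W = {1,5,6,10}
(X − W) △ Y = {2,4,5,7,8,12,13,14,15,16,17}
Z' = {2,4,5,6,7,8,10,11,12,13,14,16,17,18}
Y ∪ Z' = {1,2,4,5,6,7,8,10,11,12,13,14,15,16,17,18}
((X − W) △ Y) ∪ (Y ∪ Z') = {1,2,4,5,6,7,8,10,11,12,13,14,15,16,17,18}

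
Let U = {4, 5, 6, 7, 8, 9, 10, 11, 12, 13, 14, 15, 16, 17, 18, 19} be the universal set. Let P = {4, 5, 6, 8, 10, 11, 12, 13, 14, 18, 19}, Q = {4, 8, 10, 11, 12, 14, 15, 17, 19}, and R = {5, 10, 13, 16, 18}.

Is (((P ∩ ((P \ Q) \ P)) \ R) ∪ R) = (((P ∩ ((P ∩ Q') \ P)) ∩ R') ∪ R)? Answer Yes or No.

Yes

P \ Q = {5, 6, 13, 18}
(P \ Q) \ P = {}
P ∩ ((P \ Q) \ P) = {}
(P ∩ ((P \ Q) \ P)) \ R = {}
((P ∩ ((P \ Q) \ P)) \ R) ∪ R = {5, 10, 13, 16, 18}
Q' = {5, 6, 7, 9, 13, 16, 18}
P ∩ Q' = {5, 6, 13, 18}
(P ∩ Q') \ P = {}
P ∩ ((P ∩ Q') \ P) = {}
R' = {4, 6, 7, 8, 9, 11, 12, 14, 15, 17, 19}
(P ∩ ((P ∩ Q') \ P)) ∩ R' = {}
((P ∩ ((P ∩ Q') \ P)) ∩ R') ∪ R = {5, 10, 13, 16, 18}
Both equal {5, 10, 13, 16, 18}, so ((P ∩ ((P \ Q) \ P)) \ R) ∪ R = ((P ∩ ((P ∩ Q') \ P)) ∩ R') ∪ R.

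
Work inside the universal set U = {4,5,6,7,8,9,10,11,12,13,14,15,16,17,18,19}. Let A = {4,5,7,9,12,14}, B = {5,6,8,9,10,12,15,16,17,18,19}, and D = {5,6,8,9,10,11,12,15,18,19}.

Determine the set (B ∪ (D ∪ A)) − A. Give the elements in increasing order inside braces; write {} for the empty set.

D ∪ A = {4,5,6,7,8,9,10,11,12,14,15,18,19}
B ∪ (D ∪ A) = {4,5,6,7,8,9,10,11,12,14,15,16,17,18,19}
(B ∪ (D ∪ A)) − A = {6,8,10,11,15,16,17,18,19}

{6,8,10,11,15,16,17,18,19}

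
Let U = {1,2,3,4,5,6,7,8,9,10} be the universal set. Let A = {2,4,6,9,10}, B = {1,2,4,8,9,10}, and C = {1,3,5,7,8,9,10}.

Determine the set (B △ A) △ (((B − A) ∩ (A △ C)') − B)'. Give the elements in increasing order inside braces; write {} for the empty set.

B △ A = {1,6,8}
B − A = {1,8}
A △ C = {1,2,3,4,5,6,7,8}
(A △ C)' = {9,10}
(B − A) ∩ (A △ C)' = {}
((B − A) ∩ (A △ C)') − B = {}
(((B − A) ∩ (A △ C)') − B)' = {1,2,3,4,5,6,7,8,9,10}
(B △ A) △ (((B − A) ∩ (A △ C)') − B)' = {2,3,4,5,7,9,10}

{2,3,4,5,7,9,10}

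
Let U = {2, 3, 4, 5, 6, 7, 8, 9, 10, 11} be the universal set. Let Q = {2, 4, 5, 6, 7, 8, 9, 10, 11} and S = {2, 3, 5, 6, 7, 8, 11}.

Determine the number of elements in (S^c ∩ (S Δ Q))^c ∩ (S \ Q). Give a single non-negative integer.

1

S^c = {4, 9, 10}
S Δ Q = {3, 4, 9, 10}
S^c ∩ (S Δ Q) = {4, 9, 10}
(S^c ∩ (S Δ Q))^c = {2, 3, 5, 6, 7, 8, 11}
S \ Q = {3}
(S^c ∩ (S Δ Q))^c ∩ (S \ Q) = {3}
|(S^c ∩ (S Δ Q))^c ∩ (S \ Q)| = 1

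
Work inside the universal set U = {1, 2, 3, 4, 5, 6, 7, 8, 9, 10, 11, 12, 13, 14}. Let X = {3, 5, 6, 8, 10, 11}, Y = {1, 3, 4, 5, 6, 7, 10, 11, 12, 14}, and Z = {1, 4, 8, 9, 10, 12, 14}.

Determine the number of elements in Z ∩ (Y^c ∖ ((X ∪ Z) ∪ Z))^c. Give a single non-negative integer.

7

Y^c = {2, 8, 9, 13}
X ∪ Z = {1, 3, 4, 5, 6, 8, 9, 10, 11, 12, 14}
(X ∪ Z) ∪ Z = {1, 3, 4, 5, 6, 8, 9, 10, 11, 12, 14}
Y^c ∖ ((X ∪ Z) ∪ Z) = {2, 13}
(Y^c ∖ ((X ∪ Z) ∪ Z))^c = {1, 3, 4, 5, 6, 7, 8, 9, 10, 11, 12, 14}
Z ∩ (Y^c ∖ ((X ∪ Z) ∪ Z))^c = {1, 4, 8, 9, 10, 12, 14}
|Z ∩ (Y^c ∖ ((X ∪ Z) ∪ Z))^c| = 7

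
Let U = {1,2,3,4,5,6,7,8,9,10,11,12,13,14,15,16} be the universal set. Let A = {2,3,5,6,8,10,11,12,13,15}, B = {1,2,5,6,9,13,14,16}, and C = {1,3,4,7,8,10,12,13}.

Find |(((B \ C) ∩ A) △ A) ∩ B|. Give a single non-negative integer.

1

B \ C = {2,5,6,9,14,16}
(B \ C) ∩ A = {2,5,6}
((B \ C) ∩ A) △ A = {3,8,10,11,12,13,15}
(((B \ C) ∩ A) △ A) ∩ B = {13}
|(((B \ C) ∩ A) △ A) ∩ B| = 1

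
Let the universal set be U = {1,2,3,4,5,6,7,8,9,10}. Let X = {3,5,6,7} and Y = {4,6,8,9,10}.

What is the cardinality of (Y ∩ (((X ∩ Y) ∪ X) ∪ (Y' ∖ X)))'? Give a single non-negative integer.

X ∩ Y = {6}
(X ∩ Y) ∪ X = {3,5,6,7}
Y' = {1,2,3,5,7}
Y' ∖ X = {1,2}
((X ∩ Y) ∪ X) ∪ (Y' ∖ X) = {1,2,3,5,6,7}
Y ∩ (((X ∩ Y) ∪ X) ∪ (Y' ∖ X)) = {6}
(Y ∩ (((X ∩ Y) ∪ X) ∪ (Y' ∖ X)))' = {1,2,3,4,5,7,8,9,10}
|(Y ∩ (((X ∩ Y) ∪ X) ∪ (Y' ∖ X)))'| = 9

9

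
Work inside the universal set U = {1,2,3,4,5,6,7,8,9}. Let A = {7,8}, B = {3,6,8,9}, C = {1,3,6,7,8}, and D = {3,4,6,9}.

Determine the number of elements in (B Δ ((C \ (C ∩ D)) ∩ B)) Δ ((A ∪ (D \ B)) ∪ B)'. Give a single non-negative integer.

C ∩ D = {3,6}
C \ (C ∩ D) = {1,7,8}
(C \ (C ∩ D)) ∩ B = {8}
B Δ ((C \ (C ∩ D)) ∩ B) = {3,6,9}
D \ B = {4}
A ∪ (D \ B) = {4,7,8}
(A ∪ (D \ B)) ∪ B = {3,4,6,7,8,9}
((A ∪ (D \ B)) ∪ B)' = {1,2,5}
(B Δ ((C \ (C ∩ D)) ∩ B)) Δ ((A ∪ (D \ B)) ∪ B)' = {1,2,3,5,6,9}
|(B Δ ((C \ (C ∩ D)) ∩ B)) Δ ((A ∪ (D \ B)) ∪ B)'| = 6

6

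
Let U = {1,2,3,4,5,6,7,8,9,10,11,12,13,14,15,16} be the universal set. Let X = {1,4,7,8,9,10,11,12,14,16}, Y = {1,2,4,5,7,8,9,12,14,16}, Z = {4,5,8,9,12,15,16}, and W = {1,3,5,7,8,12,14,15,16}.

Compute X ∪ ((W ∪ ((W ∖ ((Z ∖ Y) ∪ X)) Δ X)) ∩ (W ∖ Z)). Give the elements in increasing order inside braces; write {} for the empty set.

{1,3,4,7,8,9,10,11,12,14,16}

Z ∖ Y = {15}
(Z ∖ Y) ∪ X = {1,4,7,8,9,10,11,12,14,15,16}
W ∖ ((Z ∖ Y) ∪ X) = {3,5}
(W ∖ ((Z ∖ Y) ∪ X)) Δ X = {1,3,4,5,7,8,9,10,11,12,14,16}
W ∪ ((W ∖ ((Z ∖ Y) ∪ X)) Δ X) = {1,3,4,5,7,8,9,10,11,12,14,15,16}
W ∖ Z = {1,3,7,14}
(W ∪ ((W ∖ ((Z ∖ Y) ∪ X)) Δ X)) ∩ (W ∖ Z) = {1,3,7,14}
X ∪ ((W ∪ ((W ∖ ((Z ∖ Y) ∪ X)) Δ X)) ∩ (W ∖ Z)) = {1,3,4,7,8,9,10,11,12,14,16}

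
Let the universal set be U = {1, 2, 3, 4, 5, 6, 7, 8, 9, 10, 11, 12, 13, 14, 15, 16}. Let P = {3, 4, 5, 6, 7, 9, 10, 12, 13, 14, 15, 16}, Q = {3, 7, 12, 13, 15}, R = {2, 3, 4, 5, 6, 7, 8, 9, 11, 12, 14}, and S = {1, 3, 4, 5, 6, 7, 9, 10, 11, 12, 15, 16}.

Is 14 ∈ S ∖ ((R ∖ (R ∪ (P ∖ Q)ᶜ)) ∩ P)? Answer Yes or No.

No

14 ∈ P and 14 ∉ Q, so 14 ∈ P ∖ Q
14 ∉ (P ∖ Q)ᶜ since 14 ∈ (P ∖ Q)
14 ∈ R and 14 ∉ (P ∖ Q)ᶜ, so 14 ∈ R ∪ (P ∖ Q)ᶜ
14 ∈ R and 14 ∈ (R ∪ (P ∖ Q)ᶜ), so 14 ∉ R ∖ (R ∪ (P ∖ Q)ᶜ)
14 ∉ (R ∖ (R ∪ (P ∖ Q)ᶜ)) and 14 ∈ P, so 14 ∉ (R ∖ (R ∪ (P ∖ Q)ᶜ)) ∩ P
14 ∉ S and 14 ∉ ((R ∖ (R ∪ (P ∖ Q)ᶜ)) ∩ P), so 14 ∉ S ∖ ((R ∖ (R ∪ (P ∖ Q)ᶜ)) ∩ P)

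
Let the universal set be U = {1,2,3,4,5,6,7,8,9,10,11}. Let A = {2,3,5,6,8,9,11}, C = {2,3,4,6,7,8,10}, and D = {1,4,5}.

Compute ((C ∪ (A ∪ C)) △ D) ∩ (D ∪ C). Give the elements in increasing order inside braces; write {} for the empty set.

A ∪ C = {2,3,4,5,6,7,8,9,10,11}
C ∪ (A ∪ C) = {2,3,4,5,6,7,8,9,10,11}
(C ∪ (A ∪ C)) △ D = {1,2,3,6,7,8,9,10,11}
D ∪ C = {1,2,3,4,5,6,7,8,10}
((C ∪ (A ∪ C)) △ D) ∩ (D ∪ C) = {1,2,3,6,7,8,10}

{1,2,3,6,7,8,10}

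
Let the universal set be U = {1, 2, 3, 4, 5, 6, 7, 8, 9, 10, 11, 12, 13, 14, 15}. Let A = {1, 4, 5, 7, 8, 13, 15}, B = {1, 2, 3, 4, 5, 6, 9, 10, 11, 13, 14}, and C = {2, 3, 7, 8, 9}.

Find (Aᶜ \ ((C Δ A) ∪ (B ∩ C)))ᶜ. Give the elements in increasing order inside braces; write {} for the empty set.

Aᶜ = {2, 3, 6, 9, 10, 11, 12, 14}
C Δ A = {1, 2, 3, 4, 5, 9, 13, 15}
B ∩ C = {2, 3, 9}
(C Δ A) ∪ (B ∩ C) = {1, 2, 3, 4, 5, 9, 13, 15}
Aᶜ \ ((C Δ A) ∪ (B ∩ C)) = {6, 10, 11, 12, 14}
(Aᶜ \ ((C Δ A) ∪ (B ∩ C)))ᶜ = {1, 2, 3, 4, 5, 7, 8, 9, 13, 15}

{1, 2, 3, 4, 5, 7, 8, 9, 13, 15}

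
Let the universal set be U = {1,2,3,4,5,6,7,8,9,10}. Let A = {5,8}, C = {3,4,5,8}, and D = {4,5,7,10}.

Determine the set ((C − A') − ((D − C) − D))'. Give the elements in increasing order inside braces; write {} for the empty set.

{1,2,3,4,6,7,9,10}

A' = {1,2,3,4,6,7,9,10}
C − A' = {5,8}
D − C = {7,10}
(D − C) − D = {}
(C − A') − ((D − C) − D) = {5,8}
((C − A') − ((D − C) − D))' = {1,2,3,4,6,7,9,10}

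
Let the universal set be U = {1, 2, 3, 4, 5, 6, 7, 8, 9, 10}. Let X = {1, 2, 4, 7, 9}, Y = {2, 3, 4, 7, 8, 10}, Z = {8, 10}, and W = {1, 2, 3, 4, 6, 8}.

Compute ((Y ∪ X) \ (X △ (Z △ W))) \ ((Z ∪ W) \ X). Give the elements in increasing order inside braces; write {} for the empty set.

Y ∪ X = {1, 2, 3, 4, 7, 8, 9, 10}
Z △ W = {1, 2, 3, 4, 6, 10}
X △ (Z △ W) = {3, 6, 7, 9, 10}
(Y ∪ X) \ (X △ (Z △ W)) = {1, 2, 4, 8}
Z ∪ W = {1, 2, 3, 4, 6, 8, 10}
(Z ∪ W) \ X = {3, 6, 8, 10}
((Y ∪ X) \ (X △ (Z △ W))) \ ((Z ∪ W) \ X) = {1, 2, 4}

{1, 2, 4}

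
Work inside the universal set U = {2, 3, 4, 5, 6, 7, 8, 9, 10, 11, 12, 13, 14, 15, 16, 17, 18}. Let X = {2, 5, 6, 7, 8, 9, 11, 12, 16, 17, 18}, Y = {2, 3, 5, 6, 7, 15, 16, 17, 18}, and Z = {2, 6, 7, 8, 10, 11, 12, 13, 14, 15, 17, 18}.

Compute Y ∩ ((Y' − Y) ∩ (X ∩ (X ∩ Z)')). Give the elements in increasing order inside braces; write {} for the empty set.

Y' = {4, 8, 9, 10, 11, 12, 13, 14}
Y' − Y = {4, 8, 9, 10, 11, 12, 13, 14}
X ∩ Z = {2, 6, 7, 8, 11, 12, 17, 18}
(X ∩ Z)' = {3, 4, 5, 9, 10, 13, 14, 15, 16}
X ∩ (X ∩ Z)' = {5, 9, 16}
(Y' − Y) ∩ (X ∩ (X ∩ Z)') = {9}
Y ∩ ((Y' − Y) ∩ (X ∩ (X ∩ Z)')) = {}

{}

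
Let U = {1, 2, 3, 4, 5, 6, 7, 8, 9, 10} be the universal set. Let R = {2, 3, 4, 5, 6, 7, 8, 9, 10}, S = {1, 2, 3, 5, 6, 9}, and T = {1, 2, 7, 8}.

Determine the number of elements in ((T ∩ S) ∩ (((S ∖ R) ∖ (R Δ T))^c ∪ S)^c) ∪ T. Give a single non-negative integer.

4

T ∩ S = {1, 2}
S ∖ R = {1}
R Δ T = {1, 3, 4, 5, 6, 9, 10}
(S ∖ R) ∖ (R Δ T) = {}
((S ∖ R) ∖ (R Δ T))^c = {1, 2, 3, 4, 5, 6, 7, 8, 9, 10}
((S ∖ R) ∖ (R Δ T))^c ∪ S = {1, 2, 3, 4, 5, 6, 7, 8, 9, 10}
(((S ∖ R) ∖ (R Δ T))^c ∪ S)^c = {}
(T ∩ S) ∩ (((S ∖ R) ∖ (R Δ T))^c ∪ S)^c = {}
((T ∩ S) ∩ (((S ∖ R) ∖ (R Δ T))^c ∪ S)^c) ∪ T = {1, 2, 7, 8}
|((T ∩ S) ∩ (((S ∖ R) ∖ (R Δ T))^c ∪ S)^c) ∪ T| = 4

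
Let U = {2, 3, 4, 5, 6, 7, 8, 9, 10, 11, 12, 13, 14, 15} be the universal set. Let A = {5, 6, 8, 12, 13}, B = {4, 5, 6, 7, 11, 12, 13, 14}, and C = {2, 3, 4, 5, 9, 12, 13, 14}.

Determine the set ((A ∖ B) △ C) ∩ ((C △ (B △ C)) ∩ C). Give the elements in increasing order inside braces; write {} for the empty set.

A ∖ B = {8}
(A ∖ B) △ C = {2, 3, 4, 5, 8, 9, 12, 13, 14}
B △ C = {2, 3, 6, 7, 9, 11}
C △ (B △ C) = {4, 5, 6, 7, 11, 12, 13, 14}
(C △ (B △ C)) ∩ C = {4, 5, 12, 13, 14}
((A ∖ B) △ C) ∩ ((C △ (B △ C)) ∩ C) = {4, 5, 12, 13, 14}

{4, 5, 12, 13, 14}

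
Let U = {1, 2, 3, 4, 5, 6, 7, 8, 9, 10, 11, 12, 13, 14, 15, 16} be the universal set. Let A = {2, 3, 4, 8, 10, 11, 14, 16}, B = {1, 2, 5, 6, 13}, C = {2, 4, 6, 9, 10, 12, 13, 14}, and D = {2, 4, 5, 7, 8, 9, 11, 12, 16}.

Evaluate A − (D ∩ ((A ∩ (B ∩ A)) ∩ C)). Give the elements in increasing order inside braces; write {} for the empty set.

B ∩ A = {2}
A ∩ (B ∩ A) = {2}
(A ∩ (B ∩ A)) ∩ C = {2}
D ∩ ((A ∩ (B ∩ A)) ∩ C) = {2}
A − (D ∩ ((A ∩ (B ∩ A)) ∩ C)) = {3, 4, 8, 10, 11, 14, 16}

{3, 4, 8, 10, 11, 14, 16}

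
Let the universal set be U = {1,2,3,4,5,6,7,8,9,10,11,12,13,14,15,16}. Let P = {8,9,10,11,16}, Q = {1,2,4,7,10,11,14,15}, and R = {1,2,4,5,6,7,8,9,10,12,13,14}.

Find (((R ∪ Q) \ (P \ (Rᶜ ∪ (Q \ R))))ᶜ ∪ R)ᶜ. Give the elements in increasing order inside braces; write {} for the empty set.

{11,15}

R ∪ Q = {1,2,4,5,6,7,8,9,10,11,12,13,14,15}
Rᶜ = {3,11,15,16}
Q \ R = {11,15}
Rᶜ ∪ (Q \ R) = {3,11,15,16}
P \ (Rᶜ ∪ (Q \ R)) = {8,9,10}
(R ∪ Q) \ (P \ (Rᶜ ∪ (Q \ R))) = {1,2,4,5,6,7,11,12,13,14,15}
((R ∪ Q) \ (P \ (Rᶜ ∪ (Q \ R))))ᶜ = {3,8,9,10,16}
((R ∪ Q) \ (P \ (Rᶜ ∪ (Q \ R))))ᶜ ∪ R = {1,2,3,4,5,6,7,8,9,10,12,13,14,16}
(((R ∪ Q) \ (P \ (Rᶜ ∪ (Q \ R))))ᶜ ∪ R)ᶜ = {11,15}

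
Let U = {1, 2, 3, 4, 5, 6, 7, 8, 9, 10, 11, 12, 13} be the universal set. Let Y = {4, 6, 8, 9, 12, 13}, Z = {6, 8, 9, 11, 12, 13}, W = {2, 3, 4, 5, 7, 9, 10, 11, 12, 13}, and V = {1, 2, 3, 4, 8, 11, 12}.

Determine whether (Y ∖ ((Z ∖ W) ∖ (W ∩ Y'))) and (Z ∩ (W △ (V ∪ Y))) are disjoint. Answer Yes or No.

Z ∖ W = {6, 8}
Y' = {1, 2, 3, 5, 7, 10, 11}
W ∩ Y' = {2, 3, 5, 7, 10, 11}
(Z ∖ W) ∖ (W ∩ Y') = {6, 8}
Y ∖ ((Z ∖ W) ∖ (W ∩ Y')) = {4, 9, 12, 13}
V ∪ Y = {1, 2, 3, 4, 6, 8, 9, 11, 12, 13}
W △ (V ∪ Y) = {1, 5, 6, 7, 8, 10}
Z ∩ (W △ (V ∪ Y)) = {6, 8}
{4, 9, 12, 13} and {6, 8} share no elements.

Yes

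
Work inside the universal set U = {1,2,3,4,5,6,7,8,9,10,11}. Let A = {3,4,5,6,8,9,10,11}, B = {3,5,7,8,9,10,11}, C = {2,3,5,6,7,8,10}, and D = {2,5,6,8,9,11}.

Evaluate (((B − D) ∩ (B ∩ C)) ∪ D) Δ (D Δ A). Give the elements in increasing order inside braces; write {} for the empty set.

{4,5,6,7,8,9,11}

B − D = {3,7,10}
B ∩ C = {3,5,7,8,10}
(B − D) ∩ (B ∩ C) = {3,7,10}
((B − D) ∩ (B ∩ C)) ∪ D = {2,3,5,6,7,8,9,10,11}
D Δ A = {2,3,4,10}
(((B − D) ∩ (B ∩ C)) ∪ D) Δ (D Δ A) = {4,5,6,7,8,9,11}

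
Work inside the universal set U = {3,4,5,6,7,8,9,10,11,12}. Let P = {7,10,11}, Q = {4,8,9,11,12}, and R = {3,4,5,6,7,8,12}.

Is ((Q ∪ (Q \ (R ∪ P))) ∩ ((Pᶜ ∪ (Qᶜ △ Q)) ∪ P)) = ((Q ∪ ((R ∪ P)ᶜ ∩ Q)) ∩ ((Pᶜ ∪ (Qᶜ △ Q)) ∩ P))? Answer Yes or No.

No

R ∪ P = {3,4,5,6,7,8,10,11,12}
Q \ (R ∪ P) = {9}
Q ∪ (Q \ (R ∪ P)) = {4,8,9,11,12}
Pᶜ = {3,4,5,6,8,9,12}
Qᶜ = {3,5,6,7,10}
Qᶜ △ Q = {3,4,5,6,7,8,9,10,11,12}
Pᶜ ∪ (Qᶜ △ Q) = {3,4,5,6,7,8,9,10,11,12}
(Pᶜ ∪ (Qᶜ △ Q)) ∪ P = {3,4,5,6,7,8,9,10,11,12}
(Q ∪ (Q \ (R ∪ P))) ∩ ((Pᶜ ∪ (Qᶜ △ Q)) ∪ P) = {4,8,9,11,12}
(R ∪ P)ᶜ = {9}
(R ∪ P)ᶜ ∩ Q = {9}
Q ∪ ((R ∪ P)ᶜ ∩ Q) = {4,8,9,11,12}
(Pᶜ ∪ (Qᶜ △ Q)) ∩ P = {7,10,11}
(Q ∪ ((R ∪ P)ᶜ ∩ Q)) ∩ ((Pᶜ ∪ (Qᶜ △ Q)) ∩ P) = {11}
4 ∈ (Q ∪ (Q \ (R ∪ P))) ∩ ((Pᶜ ∪ (Qᶜ △ Q)) ∪ P) but 4 ∉ (Q ∪ ((R ∪ P)ᶜ ∩ Q)) ∩ ((Pᶜ ∪ (Qᶜ △ Q)) ∩ P), so they differ.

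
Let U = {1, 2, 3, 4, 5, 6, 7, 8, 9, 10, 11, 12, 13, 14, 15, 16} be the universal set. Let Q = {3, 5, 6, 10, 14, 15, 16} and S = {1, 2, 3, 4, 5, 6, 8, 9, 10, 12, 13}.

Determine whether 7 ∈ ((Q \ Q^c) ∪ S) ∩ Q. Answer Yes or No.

No

7 ∉ Q, so 7 ∈ Q^c
7 ∉ Q and 7 ∈ Q^c, so 7 ∉ Q \ Q^c
7 ∉ (Q \ Q^c) and 7 ∉ S, so 7 ∉ (Q \ Q^c) ∪ S
7 ∉ ((Q \ Q^c) ∪ S) and 7 ∉ Q, so 7 ∉ ((Q \ Q^c) ∪ S) ∩ Q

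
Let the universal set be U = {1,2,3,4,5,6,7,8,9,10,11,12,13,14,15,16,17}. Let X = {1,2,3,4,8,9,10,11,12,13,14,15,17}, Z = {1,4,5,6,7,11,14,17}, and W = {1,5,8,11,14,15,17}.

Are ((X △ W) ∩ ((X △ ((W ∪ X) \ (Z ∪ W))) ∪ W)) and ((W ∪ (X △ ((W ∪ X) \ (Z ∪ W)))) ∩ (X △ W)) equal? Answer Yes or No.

Yes

X △ W = {2,3,4,5,9,10,12,13}
W ∪ X = {1,2,3,4,5,8,9,10,11,12,13,14,15,17}
Z ∪ W = {1,4,5,6,7,8,11,14,15,17}
(W ∪ X) \ (Z ∪ W) = {2,3,9,10,12,13}
X △ ((W ∪ X) \ (Z ∪ W)) = {1,4,8,11,14,15,17}
(X △ ((W ∪ X) \ (Z ∪ W))) ∪ W = {1,4,5,8,11,14,15,17}
(X △ W) ∩ ((X △ ((W ∪ X) \ (Z ∪ W))) ∪ W) = {4,5}
W ∪ (X △ ((W ∪ X) \ (Z ∪ W))) = {1,4,5,8,11,14,15,17}
(W ∪ (X △ ((W ∪ X) \ (Z ∪ W)))) ∩ (X △ W) = {4,5}
Both equal {4,5}, so (X △ W) ∩ ((X △ ((W ∪ X) \ (Z ∪ W))) ∪ W) = (W ∪ (X △ ((W ∪ X) \ (Z ∪ W)))) ∩ (X △ W).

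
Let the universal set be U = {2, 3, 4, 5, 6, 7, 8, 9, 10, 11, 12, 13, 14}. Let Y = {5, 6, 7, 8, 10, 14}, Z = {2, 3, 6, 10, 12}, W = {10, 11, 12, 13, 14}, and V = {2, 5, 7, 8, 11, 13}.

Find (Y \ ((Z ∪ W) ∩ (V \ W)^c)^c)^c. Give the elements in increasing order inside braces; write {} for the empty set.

{2, 3, 4, 5, 7, 8, 9, 11, 12, 13}

Z ∪ W = {2, 3, 6, 10, 11, 12, 13, 14}
V \ W = {2, 5, 7, 8}
(V \ W)^c = {3, 4, 6, 9, 10, 11, 12, 13, 14}
(Z ∪ W) ∩ (V \ W)^c = {3, 6, 10, 11, 12, 13, 14}
((Z ∪ W) ∩ (V \ W)^c)^c = {2, 4, 5, 7, 8, 9}
Y \ ((Z ∪ W) ∩ (V \ W)^c)^c = {6, 10, 14}
(Y \ ((Z ∪ W) ∩ (V \ W)^c)^c)^c = {2, 3, 4, 5, 7, 8, 9, 11, 12, 13}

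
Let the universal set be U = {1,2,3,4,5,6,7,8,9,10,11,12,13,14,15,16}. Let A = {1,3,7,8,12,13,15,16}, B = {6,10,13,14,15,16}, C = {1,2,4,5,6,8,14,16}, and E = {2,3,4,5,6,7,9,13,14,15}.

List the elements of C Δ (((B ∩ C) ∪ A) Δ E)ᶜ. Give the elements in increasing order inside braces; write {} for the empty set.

B ∩ C = {6,14,16}
(B ∩ C) ∪ A = {1,3,6,7,8,12,13,14,15,16}
((B ∩ C) ∪ A) Δ E = {1,2,4,5,8,9,12,16}
(((B ∩ C) ∪ A) Δ E)ᶜ = {3,6,7,10,11,13,14,15}
C Δ (((B ∩ C) ∪ A) Δ E)ᶜ = {1,2,3,4,5,7,8,10,11,13,15,16}

{1,2,3,4,5,7,8,10,11,13,15,16}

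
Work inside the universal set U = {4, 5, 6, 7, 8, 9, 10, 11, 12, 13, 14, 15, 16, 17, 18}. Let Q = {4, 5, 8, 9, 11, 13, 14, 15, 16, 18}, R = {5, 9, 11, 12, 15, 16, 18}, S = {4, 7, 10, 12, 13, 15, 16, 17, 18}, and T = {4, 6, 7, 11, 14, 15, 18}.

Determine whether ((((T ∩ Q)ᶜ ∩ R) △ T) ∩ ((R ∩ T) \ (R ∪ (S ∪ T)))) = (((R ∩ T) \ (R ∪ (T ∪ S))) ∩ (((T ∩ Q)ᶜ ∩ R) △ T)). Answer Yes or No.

Yes

T ∩ Q = {4, 11, 14, 15, 18}
(T ∩ Q)ᶜ = {5, 6, 7, 8, 9, 10, 12, 13, 16, 17}
(T ∩ Q)ᶜ ∩ R = {5, 9, 12, 16}
((T ∩ Q)ᶜ ∩ R) △ T = {4, 5, 6, 7, 9, 11, 12, 14, 15, 16, 18}
R ∩ T = {11, 15, 18}
S ∪ T = {4, 6, 7, 10, 11, 12, 13, 14, 15, 16, 17, 18}
R ∪ (S ∪ T) = {4, 5, 6, 7, 9, 10, 11, 12, 13, 14, 15, 16, 17, 18}
(R ∩ T) \ (R ∪ (S ∪ T)) = {}
(((T ∩ Q)ᶜ ∩ R) △ T) ∩ ((R ∩ T) \ (R ∪ (S ∪ T))) = {}
T ∪ S = {4, 6, 7, 10, 11, 12, 13, 14, 15, 16, 17, 18}
R ∪ (T ∪ S) = {4, 5, 6, 7, 9, 10, 11, 12, 13, 14, 15, 16, 17, 18}
(R ∩ T) \ (R ∪ (T ∪ S)) = {}
((R ∩ T) \ (R ∪ (T ∪ S))) ∩ (((T ∩ Q)ᶜ ∩ R) △ T) = {}
Both equal {}, so (((T ∩ Q)ᶜ ∩ R) △ T) ∩ ((R ∩ T) \ (R ∪ (S ∪ T))) = ((R ∩ T) \ (R ∪ (T ∪ S))) ∩ (((T ∩ Q)ᶜ ∩ R) △ T).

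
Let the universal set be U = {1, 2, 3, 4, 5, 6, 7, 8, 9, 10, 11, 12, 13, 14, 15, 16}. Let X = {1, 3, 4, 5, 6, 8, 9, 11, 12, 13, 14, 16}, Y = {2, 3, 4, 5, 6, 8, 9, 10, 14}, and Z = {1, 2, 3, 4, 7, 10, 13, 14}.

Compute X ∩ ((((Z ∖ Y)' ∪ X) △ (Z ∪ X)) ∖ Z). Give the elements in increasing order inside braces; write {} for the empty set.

{}

Z ∖ Y = {1, 7, 13}
(Z ∖ Y)' = {2, 3, 4, 5, 6, 8, 9, 10, 11, 12, 14, 15, 16}
(Z ∖ Y)' ∪ X = {1, 2, 3, 4, 5, 6, 8, 9, 10, 11, 12, 13, 14, 15, 16}
Z ∪ X = {1, 2, 3, 4, 5, 6, 7, 8, 9, 10, 11, 12, 13, 14, 16}
((Z ∖ Y)' ∪ X) △ (Z ∪ X) = {7, 15}
(((Z ∖ Y)' ∪ X) △ (Z ∪ X)) ∖ Z = {15}
X ∩ ((((Z ∖ Y)' ∪ X) △ (Z ∪ X)) ∖ Z) = {}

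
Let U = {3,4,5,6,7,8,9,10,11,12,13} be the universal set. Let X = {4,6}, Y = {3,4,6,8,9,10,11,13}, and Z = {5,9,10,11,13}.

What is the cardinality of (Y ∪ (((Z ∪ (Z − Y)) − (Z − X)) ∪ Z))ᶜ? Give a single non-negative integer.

2

Z − Y = {5}
Z ∪ (Z − Y) = {5,9,10,11,13}
Z − X = {5,9,10,11,13}
(Z ∪ (Z − Y)) − (Z − X) = {}
((Z ∪ (Z − Y)) − (Z − X)) ∪ Z = {5,9,10,11,13}
Y ∪ (((Z ∪ (Z − Y)) − (Z − X)) ∪ Z) = {3,4,5,6,8,9,10,11,13}
(Y ∪ (((Z ∪ (Z − Y)) − (Z − X)) ∪ Z))ᶜ = {7,12}
|(Y ∪ (((Z ∪ (Z − Y)) − (Z − X)) ∪ Z))ᶜ| = 2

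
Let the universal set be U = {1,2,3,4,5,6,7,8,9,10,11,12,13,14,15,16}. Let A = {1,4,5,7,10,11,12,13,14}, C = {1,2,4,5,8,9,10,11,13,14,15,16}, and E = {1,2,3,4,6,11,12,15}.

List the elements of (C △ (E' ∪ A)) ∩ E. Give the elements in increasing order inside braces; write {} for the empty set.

{2,12,15}

E' = {5,7,8,9,10,13,14,16}
E' ∪ A = {1,4,5,7,8,9,10,11,12,13,14,16}
C △ (E' ∪ A) = {2,7,12,15}
(C △ (E' ∪ A)) ∩ E = {2,12,15}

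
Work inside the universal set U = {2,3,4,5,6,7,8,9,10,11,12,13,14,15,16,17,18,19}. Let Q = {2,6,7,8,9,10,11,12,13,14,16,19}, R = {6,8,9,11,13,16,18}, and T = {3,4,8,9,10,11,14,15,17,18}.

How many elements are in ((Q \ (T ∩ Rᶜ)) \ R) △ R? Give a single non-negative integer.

Rᶜ = {2,3,4,5,7,10,12,14,15,17,19}
T ∩ Rᶜ = {3,4,10,14,15,17}
Q \ (T ∩ Rᶜ) = {2,6,7,8,9,11,12,13,16,19}
(Q \ (T ∩ Rᶜ)) \ R = {2,7,12,19}
((Q \ (T ∩ Rᶜ)) \ R) △ R = {2,6,7,8,9,11,12,13,16,18,19}
|((Q \ (T ∩ Rᶜ)) \ R) △ R| = 11

11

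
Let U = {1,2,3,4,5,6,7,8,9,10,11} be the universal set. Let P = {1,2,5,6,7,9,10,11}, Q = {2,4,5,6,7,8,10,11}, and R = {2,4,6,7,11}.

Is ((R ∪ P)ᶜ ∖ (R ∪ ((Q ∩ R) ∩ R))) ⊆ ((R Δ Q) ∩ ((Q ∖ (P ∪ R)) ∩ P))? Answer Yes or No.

R ∪ P = {1,2,4,5,6,7,9,10,11}
(R ∪ P)ᶜ = {3,8}
Q ∩ R = {2,4,6,7,11}
(Q ∩ R) ∩ R = {2,4,6,7,11}
R ∪ ((Q ∩ R) ∩ R) = {2,4,6,7,11}
(R ∪ P)ᶜ ∖ (R ∪ ((Q ∩ R) ∩ R)) = {3,8}
R Δ Q = {5,8,10}
P ∪ R = {1,2,4,5,6,7,9,10,11}
Q ∖ (P ∪ R) = {8}
(Q ∖ (P ∪ R)) ∩ P = {}
(R Δ Q) ∩ ((Q ∖ (P ∪ R)) ∩ P) = {}
3 ∈ (R ∪ P)ᶜ ∖ (R ∪ ((Q ∩ R) ∩ R)) but 3 ∉ (R Δ Q) ∩ ((Q ∖ (P ∪ R)) ∩ P), so the inclusion fails.

No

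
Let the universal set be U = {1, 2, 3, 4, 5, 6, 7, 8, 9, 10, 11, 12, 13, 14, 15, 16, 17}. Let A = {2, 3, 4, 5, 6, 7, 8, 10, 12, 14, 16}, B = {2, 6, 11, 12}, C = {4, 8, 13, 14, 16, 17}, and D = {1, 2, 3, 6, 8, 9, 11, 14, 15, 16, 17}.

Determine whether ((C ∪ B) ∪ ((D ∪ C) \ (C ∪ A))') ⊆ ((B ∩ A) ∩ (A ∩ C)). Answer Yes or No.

No

C ∪ B = {2, 4, 6, 8, 11, 12, 13, 14, 16, 17}
D ∪ C = {1, 2, 3, 4, 6, 8, 9, 11, 13, 14, 15, 16, 17}
C ∪ A = {2, 3, 4, 5, 6, 7, 8, 10, 12, 13, 14, 16, 17}
(D ∪ C) \ (C ∪ A) = {1, 9, 11, 15}
((D ∪ C) \ (C ∪ A))' = {2, 3, 4, 5, 6, 7, 8, 10, 12, 13, 14, 16, 17}
(C ∪ B) ∪ ((D ∪ C) \ (C ∪ A))' = {2, 3, 4, 5, 6, 7, 8, 10, 11, 12, 13, 14, 16, 17}
B ∩ A = {2, 6, 12}
A ∩ C = {4, 8, 14, 16}
(B ∩ A) ∩ (A ∩ C) = {}
2 ∈ (C ∪ B) ∪ ((D ∪ C) \ (C ∪ A))' but 2 ∉ (B ∩ A) ∩ (A ∩ C), so the inclusion fails.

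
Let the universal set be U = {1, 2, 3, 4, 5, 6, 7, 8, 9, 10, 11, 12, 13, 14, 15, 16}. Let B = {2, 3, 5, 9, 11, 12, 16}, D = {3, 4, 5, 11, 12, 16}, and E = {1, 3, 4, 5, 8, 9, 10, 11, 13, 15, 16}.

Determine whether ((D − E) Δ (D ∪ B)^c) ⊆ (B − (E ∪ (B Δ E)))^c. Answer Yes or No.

D − E = {12}
D ∪ B = {2, 3, 4, 5, 9, 11, 12, 16}
(D ∪ B)^c = {1, 6, 7, 8, 10, 13, 14, 15}
(D − E) Δ (D ∪ B)^c = {1, 6, 7, 8, 10, 12, 13, 14, 15}
B Δ E = {1, 2, 4, 8, 10, 12, 13, 15}
E ∪ (B Δ E) = {1, 2, 3, 4, 5, 8, 9, 10, 11, 12, 13, 15, 16}
B − (E ∪ (B Δ E)) = {}
(B − (E ∪ (B Δ E)))^c = {1, 2, 3, 4, 5, 6, 7, 8, 9, 10, 11, 12, 13, 14, 15, 16}
Every element of {1, 6, 7, 8, 10, 12, 13, 14, 15} is in {1, 2, 3, 4, 5, 6, 7, 8, 9, 10, 11, 12, 13, 14, 15, 16}, so (D − E) Δ (D ∪ B)^c ⊆ (B − (E ∪ (B Δ E)))^c.

Yes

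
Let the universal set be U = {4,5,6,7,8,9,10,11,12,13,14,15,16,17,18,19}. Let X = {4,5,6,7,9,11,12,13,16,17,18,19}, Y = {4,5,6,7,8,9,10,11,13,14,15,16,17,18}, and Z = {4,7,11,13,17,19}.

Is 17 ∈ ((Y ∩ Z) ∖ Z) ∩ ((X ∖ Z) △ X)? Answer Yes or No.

No

17 ∈ Y and 17 ∈ Z, so 17 ∈ Y ∩ Z
17 ∈ (Y ∩ Z) and 17 ∈ Z, so 17 ∉ (Y ∩ Z) ∖ Z
17 ∈ X and 17 ∈ Z, so 17 ∉ X ∖ Z
17 ∉ (X ∖ Z) and 17 ∈ X, so 17 ∈ (X ∖ Z) △ X
17 ∉ ((Y ∩ Z) ∖ Z) and 17 ∈ ((X ∖ Z) △ X), so 17 ∉ ((Y ∩ Z) ∖ Z) ∩ ((X ∖ Z) △ X)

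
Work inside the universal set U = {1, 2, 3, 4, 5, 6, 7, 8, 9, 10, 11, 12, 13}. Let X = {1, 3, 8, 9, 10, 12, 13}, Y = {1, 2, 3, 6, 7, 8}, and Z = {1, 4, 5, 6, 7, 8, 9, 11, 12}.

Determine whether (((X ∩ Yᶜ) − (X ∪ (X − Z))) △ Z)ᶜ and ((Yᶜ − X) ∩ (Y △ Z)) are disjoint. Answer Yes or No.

Yᶜ = {4, 5, 9, 10, 11, 12, 13}
X ∩ Yᶜ = {9, 10, 12, 13}
X − Z = {3, 10, 13}
X ∪ (X − Z) = {1, 3, 8, 9, 10, 12, 13}
(X ∩ Yᶜ) − (X ∪ (X − Z)) = {}
((X ∩ Yᶜ) − (X ∪ (X − Z))) △ Z = {1, 4, 5, 6, 7, 8, 9, 11, 12}
(((X ∩ Yᶜ) − (X ∪ (X − Z))) △ Z)ᶜ = {2, 3, 10, 13}
Yᶜ − X = {4, 5, 11}
Y △ Z = {2, 3, 4, 5, 9, 11, 12}
(Yᶜ − X) ∩ (Y △ Z) = {4, 5, 11}
{2, 3, 10, 13} and {4, 5, 11} share no elements.

Yes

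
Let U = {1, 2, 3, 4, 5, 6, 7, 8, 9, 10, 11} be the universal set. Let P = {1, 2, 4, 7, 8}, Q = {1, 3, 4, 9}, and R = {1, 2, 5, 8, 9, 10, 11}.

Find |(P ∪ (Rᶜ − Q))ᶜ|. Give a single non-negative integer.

5

Rᶜ = {3, 4, 6, 7}
Rᶜ − Q = {6, 7}
P ∪ (Rᶜ − Q) = {1, 2, 4, 6, 7, 8}
(P ∪ (Rᶜ − Q))ᶜ = {3, 5, 9, 10, 11}
|(P ∪ (Rᶜ − Q))ᶜ| = 5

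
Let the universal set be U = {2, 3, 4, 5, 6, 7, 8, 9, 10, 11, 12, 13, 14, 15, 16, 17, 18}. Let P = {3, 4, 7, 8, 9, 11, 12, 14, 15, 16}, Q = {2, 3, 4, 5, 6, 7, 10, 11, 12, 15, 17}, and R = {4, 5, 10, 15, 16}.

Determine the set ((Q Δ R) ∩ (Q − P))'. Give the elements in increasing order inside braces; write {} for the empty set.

{3, 4, 5, 7, 8, 9, 10, 11, 12, 13, 14, 15, 16, 18}

Q Δ R = {2, 3, 6, 7, 11, 12, 16, 17}
Q − P = {2, 5, 6, 10, 17}
(Q Δ R) ∩ (Q − P) = {2, 6, 17}
((Q Δ R) ∩ (Q − P))' = {3, 4, 5, 7, 8, 9, 10, 11, 12, 13, 14, 15, 16, 18}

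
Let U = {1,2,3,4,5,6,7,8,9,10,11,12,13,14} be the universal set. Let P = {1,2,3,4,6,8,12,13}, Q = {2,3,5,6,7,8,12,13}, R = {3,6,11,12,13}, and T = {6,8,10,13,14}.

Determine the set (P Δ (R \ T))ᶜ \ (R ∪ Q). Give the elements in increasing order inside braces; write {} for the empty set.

{9,10,14}

R \ T = {3,11,12}
P Δ (R \ T) = {1,2,4,6,8,11,13}
(P Δ (R \ T))ᶜ = {3,5,7,9,10,12,14}
R ∪ Q = {2,3,5,6,7,8,11,12,13}
(P Δ (R \ T))ᶜ \ (R ∪ Q) = {9,10,14}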